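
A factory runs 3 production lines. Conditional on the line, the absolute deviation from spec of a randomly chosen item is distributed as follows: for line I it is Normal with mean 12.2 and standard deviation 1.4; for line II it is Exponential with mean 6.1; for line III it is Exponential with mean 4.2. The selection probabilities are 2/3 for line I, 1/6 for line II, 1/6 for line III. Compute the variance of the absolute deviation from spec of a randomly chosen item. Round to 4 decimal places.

21.7942

Per component, I: μ=12.2, E[X²]=150.8; II: μ=6.1, E[X²]=74.42; III: μ=4.2, E[X²]=35.28.
E[X] = 0.666667·12.2 + 0.166667·6.1 + 0.166667·4.2 = 9.85.
E[X²] = 0.666667·150.8 + 0.166667·74.42 + 0.166667·35.28 = 118.817.
Var(X) = E[X²] − (E[X])² = 118.817 − 97.0225 = 21.7942.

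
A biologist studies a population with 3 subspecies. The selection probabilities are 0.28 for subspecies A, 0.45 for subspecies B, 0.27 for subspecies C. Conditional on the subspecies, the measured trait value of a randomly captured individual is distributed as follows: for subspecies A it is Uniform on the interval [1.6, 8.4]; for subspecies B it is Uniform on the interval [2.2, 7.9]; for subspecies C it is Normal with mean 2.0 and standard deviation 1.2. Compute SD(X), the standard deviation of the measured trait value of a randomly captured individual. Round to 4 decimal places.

2.1206

Per component, A: μ=5, E[X²]=28.8533; B: μ=5.05, E[X²]=28.21; C: μ=2, E[X²]=5.44.
E[X] = 0.28·5 + 0.45·5.05 + 0.27·2 = 4.2125.
E[X²] = 0.28·28.8533 + 0.45·28.21 + 0.27·5.44 = 22.2422.
Var(X) = E[X²] − (E[X])² = 22.2422 − 17.7452 = 4.49708.
SD(X) = √4.49708 = 2.12063.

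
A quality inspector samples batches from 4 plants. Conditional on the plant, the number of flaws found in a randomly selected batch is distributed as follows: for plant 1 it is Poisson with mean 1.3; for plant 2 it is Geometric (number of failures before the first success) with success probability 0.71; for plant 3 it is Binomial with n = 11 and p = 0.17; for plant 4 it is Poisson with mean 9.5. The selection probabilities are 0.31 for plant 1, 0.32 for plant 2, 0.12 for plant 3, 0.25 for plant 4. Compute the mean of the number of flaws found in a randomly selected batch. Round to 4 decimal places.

Component means — 1: 1.3; 2: 0.408451; 3: 1.87; 4: 9.5.
E[X] = 0.31·1.3 + 0.32·0.408451 + 0.12·1.87 + 0.25·9.5 = 3.1331.

3.1331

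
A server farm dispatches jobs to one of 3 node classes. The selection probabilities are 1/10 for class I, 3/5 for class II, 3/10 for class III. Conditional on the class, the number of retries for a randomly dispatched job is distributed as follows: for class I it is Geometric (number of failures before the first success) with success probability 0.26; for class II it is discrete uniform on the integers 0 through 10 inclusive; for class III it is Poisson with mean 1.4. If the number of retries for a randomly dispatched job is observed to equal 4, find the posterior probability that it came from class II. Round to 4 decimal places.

Likelihoods P(X=4 | ·): I: 0.0779651; II: 0.0909091; III: 0.039472.
Posterior ∝ prior × likelihood. Numerator for II: 0.6·0.0909091 = 0.0545455.
Normalizing constant: 0.1·0.0779651 + 0.6·0.0909091 + 0.3·0.039472 = 0.0741836.
P(II | observation) = 0.0545455 / 0.0741836 = 0.735277.

0.7353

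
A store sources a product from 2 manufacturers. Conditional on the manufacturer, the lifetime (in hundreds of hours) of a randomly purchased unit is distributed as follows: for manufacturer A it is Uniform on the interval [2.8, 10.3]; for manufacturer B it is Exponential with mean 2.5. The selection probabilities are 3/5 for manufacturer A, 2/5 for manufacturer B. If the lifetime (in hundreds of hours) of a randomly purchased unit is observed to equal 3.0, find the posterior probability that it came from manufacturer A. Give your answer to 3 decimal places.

Likelihoods f(3.0 | ·): A: 0.133333; B: 0.120478.
Posterior ∝ prior × likelihood. Numerator for A: 0.6·0.133333 = 0.08.
Normalizing constant: 0.6·0.133333 + 0.4·0.120478 = 0.128191.
P(A | observation) = 0.08 / 0.128191 = 0.624068.

0.624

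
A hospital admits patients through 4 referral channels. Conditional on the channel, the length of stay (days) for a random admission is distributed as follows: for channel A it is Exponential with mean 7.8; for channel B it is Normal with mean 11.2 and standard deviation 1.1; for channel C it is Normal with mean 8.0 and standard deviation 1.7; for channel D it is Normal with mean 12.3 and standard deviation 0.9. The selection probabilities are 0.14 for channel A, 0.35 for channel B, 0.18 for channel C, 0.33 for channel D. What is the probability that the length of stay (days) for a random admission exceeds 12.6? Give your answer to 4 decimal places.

0.1859

Conditional on each channel, P(X > 12.6): A: 0.198814; B: 0.101557; C: 0.00340616; D: 0.369441.
By total probability, P(X > 12.6) = 0.14·0.198814 + 0.35·0.101557 + 0.18·0.00340616 + 0.33·0.369441 = 0.185908.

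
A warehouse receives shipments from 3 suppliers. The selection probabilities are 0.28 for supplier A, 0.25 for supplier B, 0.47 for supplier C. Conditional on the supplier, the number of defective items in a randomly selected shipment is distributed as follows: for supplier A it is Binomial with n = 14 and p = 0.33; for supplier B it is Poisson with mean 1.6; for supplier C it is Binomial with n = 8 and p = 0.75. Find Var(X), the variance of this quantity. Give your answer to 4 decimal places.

5.1356

Per component, A: μ=4.62, E[X²]=24.4398; B: μ=1.6, E[X²]=4.16; C: μ=6, E[X²]=37.5.
E[X] = 0.28·4.62 + 0.25·1.6 + 0.47·6 = 4.5136.
E[X²] = 0.28·24.4398 + 0.25·4.16 + 0.47·37.5 = 25.5081.
Var(X) = E[X²] − (E[X])² = 25.5081 − 20.3726 = 5.13556.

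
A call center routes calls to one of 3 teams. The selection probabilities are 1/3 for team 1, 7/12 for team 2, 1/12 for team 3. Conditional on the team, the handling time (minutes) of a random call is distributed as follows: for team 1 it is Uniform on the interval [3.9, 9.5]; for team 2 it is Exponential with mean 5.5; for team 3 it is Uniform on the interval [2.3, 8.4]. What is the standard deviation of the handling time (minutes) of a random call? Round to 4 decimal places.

Per component, 1: μ=6.7, E[X²]=47.5033; 2: μ=5.5, E[X²]=60.5; 3: μ=5.35, E[X²]=31.7233.
E[X] = 0.333333·6.7 + 0.583333·5.5 + 0.0833333·5.35 = 5.8875.
E[X²] = 0.333333·47.5033 + 0.583333·60.5 + 0.0833333·31.7233 = 53.7697.
Var(X) = E[X²] − (E[X])² = 53.7697 − 34.6627 = 19.1071.
SD(X) = √19.1071 = 4.37116.

4.3712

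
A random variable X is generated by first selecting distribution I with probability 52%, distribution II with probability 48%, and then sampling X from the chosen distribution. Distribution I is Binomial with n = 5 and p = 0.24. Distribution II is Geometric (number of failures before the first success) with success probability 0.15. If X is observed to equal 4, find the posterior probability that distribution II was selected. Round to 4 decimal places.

Likelihoods P(X=4 | ·): I: 0.0126075; II: 0.0783009.
Posterior ∝ prior × likelihood. Numerator for II: 0.48·0.0783009 = 0.0375844.
Normalizing constant: 0.52·0.0126075 + 0.48·0.0783009 = 0.0441403.
P(II | observation) = 0.0375844 / 0.0441403 = 0.851476.

0.8515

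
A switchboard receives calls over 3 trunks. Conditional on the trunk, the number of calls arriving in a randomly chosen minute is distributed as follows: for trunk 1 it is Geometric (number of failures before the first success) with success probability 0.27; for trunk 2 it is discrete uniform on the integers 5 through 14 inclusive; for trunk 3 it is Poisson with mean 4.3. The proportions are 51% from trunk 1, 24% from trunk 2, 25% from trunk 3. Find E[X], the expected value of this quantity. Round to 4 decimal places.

4.7339

Component means — 1: 2.7037; 2: 9.5; 3: 4.3.
E[X] = 0.51·2.7037 + 0.24·9.5 + 0.25·4.3 = 4.73389.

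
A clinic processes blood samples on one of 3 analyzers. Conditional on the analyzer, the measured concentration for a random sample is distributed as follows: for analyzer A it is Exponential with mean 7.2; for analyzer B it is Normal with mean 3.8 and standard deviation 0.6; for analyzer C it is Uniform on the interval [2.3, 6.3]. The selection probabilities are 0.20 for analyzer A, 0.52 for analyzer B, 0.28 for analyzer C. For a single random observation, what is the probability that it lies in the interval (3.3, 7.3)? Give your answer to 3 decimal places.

Conditional on each analyzer, P(3.3 < X < 7.3): A: 0.269531; B: 0.797672; C: 0.75.
By total probability, P(3.3 < X < 7.3) = 0.2·0.269531 + 0.52·0.797672 + 0.28·0.75 = 0.678696.

0.679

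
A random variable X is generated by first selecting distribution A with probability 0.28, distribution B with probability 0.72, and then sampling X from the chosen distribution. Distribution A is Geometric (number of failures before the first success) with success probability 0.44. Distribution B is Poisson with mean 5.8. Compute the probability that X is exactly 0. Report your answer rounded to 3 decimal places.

0.125

Conditional on each component, P(X = 0): A: 0.44; B: 0.00302755.
By total probability, P(X = 0) = 0.28·0.44 + 0.72·0.00302755 = 0.12538.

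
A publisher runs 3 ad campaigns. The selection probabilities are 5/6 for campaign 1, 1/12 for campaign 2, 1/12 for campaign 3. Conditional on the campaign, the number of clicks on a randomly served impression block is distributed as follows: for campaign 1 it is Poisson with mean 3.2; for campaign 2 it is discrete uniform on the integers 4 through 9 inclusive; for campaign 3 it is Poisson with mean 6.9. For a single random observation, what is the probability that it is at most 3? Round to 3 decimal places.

Conditional on each campaign, P(X ≤ 3): 1: 0.60252; 2: 0; 3: 0.0871296.
By total probability, P(X ≤ 3) = 0.833333·0.60252 + 0.0833333·0 + 0.0833333·0.0871296 = 0.509361.

0.509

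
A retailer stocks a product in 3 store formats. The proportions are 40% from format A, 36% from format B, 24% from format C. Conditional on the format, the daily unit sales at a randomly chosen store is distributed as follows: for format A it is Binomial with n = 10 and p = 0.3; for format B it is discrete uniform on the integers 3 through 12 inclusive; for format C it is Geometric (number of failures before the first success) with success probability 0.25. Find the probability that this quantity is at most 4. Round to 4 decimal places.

0.5949

Conditional on each format, P(X ≤ 4): A: 0.849732; B: 0.2; C: 0.762695.
By total probability, P(X ≤ 4) = 0.4·0.849732 + 0.36·0.2 + 0.24·0.762695 = 0.59494.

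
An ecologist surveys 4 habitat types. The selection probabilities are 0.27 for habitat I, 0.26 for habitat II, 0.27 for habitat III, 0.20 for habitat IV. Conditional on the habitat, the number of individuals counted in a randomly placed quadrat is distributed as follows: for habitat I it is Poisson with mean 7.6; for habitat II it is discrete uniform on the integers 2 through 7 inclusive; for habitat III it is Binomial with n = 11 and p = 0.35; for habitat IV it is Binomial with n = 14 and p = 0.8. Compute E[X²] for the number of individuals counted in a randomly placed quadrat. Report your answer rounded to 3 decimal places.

53.884

For each component E[X²] = Var + (mean)², giving I: 65.36; II: 23.1667; III: 17.325; IV: 127.68.
Overall E[X²] = 0.27·65.36 + 0.26·23.1667 + 0.27·17.325 + 0.2·127.68 = 53.8843.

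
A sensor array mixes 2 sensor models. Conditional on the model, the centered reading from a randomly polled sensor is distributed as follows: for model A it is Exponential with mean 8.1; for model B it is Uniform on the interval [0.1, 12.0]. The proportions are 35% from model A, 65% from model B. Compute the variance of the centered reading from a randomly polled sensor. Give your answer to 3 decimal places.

Per component, A: μ=8.1, E[X²]=131.22; B: μ=6.05, E[X²]=48.4033.
E[X] = 0.35·8.1 + 0.65·6.05 = 6.7675.
E[X²] = 0.35·131.22 + 0.65·48.4033 = 77.3892.
Var(X) = E[X²] − (E[X])² = 77.3892 − 45.7991 = 31.5901.

31.590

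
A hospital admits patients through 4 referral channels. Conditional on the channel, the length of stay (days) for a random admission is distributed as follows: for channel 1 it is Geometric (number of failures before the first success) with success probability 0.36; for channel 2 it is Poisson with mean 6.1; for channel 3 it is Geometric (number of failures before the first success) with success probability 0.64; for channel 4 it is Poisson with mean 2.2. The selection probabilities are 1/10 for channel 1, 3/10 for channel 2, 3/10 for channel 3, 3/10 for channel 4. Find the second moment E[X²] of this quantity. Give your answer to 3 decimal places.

For each component E[X²] = Var + (mean)², giving 1: 8.09877; 2: 43.31; 3: 1.19531; 4: 7.04.
Overall E[X²] = 0.1·8.09877 + 0.3·43.31 + 0.3·1.19531 + 0.3·7.04 = 16.2735.

16.273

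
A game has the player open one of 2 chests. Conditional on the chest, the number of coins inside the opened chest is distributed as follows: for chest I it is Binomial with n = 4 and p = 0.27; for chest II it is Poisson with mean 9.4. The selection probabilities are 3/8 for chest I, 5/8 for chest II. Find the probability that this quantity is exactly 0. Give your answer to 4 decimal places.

Conditional on each chest, P(X = 0): I: 0.283982; II: 8.27241e-05.
By total probability, P(X = 0) = 0.375·0.283982 + 0.625·8.27241e-05 = 0.106545.

0.1065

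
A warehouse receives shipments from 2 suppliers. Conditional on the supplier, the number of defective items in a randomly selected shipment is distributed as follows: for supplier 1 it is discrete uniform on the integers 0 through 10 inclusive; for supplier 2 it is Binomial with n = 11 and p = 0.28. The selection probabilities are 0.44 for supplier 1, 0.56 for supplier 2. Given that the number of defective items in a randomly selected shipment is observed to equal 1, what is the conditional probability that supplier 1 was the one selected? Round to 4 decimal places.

0.3825

Likelihoods P(X=1 | ·): 1: 0.0909091; 2: 0.115312.
Posterior ∝ prior × likelihood. Numerator for 1: 0.44·0.0909091 = 0.04.
Normalizing constant: 0.44·0.0909091 + 0.56·0.115312 = 0.104575.
P(1 | observation) = 0.04 / 0.104575 = 0.382501.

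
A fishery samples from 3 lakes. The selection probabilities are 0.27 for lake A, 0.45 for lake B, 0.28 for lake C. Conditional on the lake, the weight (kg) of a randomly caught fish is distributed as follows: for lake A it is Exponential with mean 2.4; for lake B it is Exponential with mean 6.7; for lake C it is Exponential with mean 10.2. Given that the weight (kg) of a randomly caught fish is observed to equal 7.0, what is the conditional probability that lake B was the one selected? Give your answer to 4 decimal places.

Likelihoods f(7.0 | ·): A: 0.0225474; B: 0.0525031; C: 0.0493577.
Posterior ∝ prior × likelihood. Numerator for B: 0.45·0.0525031 = 0.0236264.
Normalizing constant: 0.27·0.0225474 + 0.45·0.0525031 + 0.28·0.0493577 = 0.0435343.
P(B | observation) = 0.0236264 / 0.0435343 = 0.542707.

0.5427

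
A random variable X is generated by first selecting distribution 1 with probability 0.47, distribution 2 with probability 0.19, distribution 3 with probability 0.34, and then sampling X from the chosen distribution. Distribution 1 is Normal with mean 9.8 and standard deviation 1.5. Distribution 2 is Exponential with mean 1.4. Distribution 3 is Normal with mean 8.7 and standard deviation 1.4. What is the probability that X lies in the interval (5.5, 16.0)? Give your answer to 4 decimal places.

Conditional on each component, P(5.5 < X < 16.0): 1: 0.997908; 2: 0.0196609; 3: 0.988864.
By total probability, P(5.5 < X < 16.0) = 0.47·0.997908 + 0.19·0.0196609 + 0.34·0.988864 = 0.808966.

0.8090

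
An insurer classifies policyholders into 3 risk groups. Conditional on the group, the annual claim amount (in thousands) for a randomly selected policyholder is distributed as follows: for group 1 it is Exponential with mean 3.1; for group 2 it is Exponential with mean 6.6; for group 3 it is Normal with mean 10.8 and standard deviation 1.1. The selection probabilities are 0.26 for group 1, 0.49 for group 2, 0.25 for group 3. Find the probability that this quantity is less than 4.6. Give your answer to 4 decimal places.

Conditional on each group, P(X < 4.6): 1: 0.773242; 2: 0.501908; 3: 8.68392e-09.
By total probability, P(X < 4.6) = 0.26·0.773242 + 0.49·0.501908 + 0.25·8.68392e-09 = 0.446978.

0.4470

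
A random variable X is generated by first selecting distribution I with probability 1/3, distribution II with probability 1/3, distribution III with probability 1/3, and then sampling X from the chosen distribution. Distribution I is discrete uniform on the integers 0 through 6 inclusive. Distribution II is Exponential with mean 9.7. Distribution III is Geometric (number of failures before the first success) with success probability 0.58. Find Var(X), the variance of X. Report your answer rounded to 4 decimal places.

Per component, I: μ=3, E[X²]=13; II: μ=9.7, E[X²]=188.18; III: μ=0.724138, E[X²]=1.77289.
E[X] = 0.333333·3 + 0.333333·9.7 + 0.333333·0.724138 = 4.47471.
E[X²] = 0.333333·13 + 0.333333·188.18 + 0.333333·1.77289 = 67.651.
Var(X) = E[X²] − (E[X])² = 67.651 − 20.0231 = 47.6279.

47.6279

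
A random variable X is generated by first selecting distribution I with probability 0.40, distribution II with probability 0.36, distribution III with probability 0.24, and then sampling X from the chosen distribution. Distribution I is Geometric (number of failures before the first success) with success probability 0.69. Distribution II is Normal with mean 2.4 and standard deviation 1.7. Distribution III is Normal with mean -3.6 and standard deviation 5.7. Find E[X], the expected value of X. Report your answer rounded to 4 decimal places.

Component means — I: 0.449275; II: 2.4; III: -3.6.
E[X] = 0.4·0.449275 + 0.36·2.4 + 0.24·-3.6 = 0.17971.

0.1797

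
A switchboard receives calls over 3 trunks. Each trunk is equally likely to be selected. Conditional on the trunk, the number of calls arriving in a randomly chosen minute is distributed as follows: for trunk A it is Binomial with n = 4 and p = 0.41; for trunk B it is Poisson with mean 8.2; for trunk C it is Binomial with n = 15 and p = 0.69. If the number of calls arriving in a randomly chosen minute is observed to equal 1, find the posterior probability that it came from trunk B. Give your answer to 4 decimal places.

Likelihoods P(X=1 | ·): A: 0.336822; B: 0.00225216; C: 7.83437e-07.
Posterior ∝ prior × likelihood. Numerator for B: 0.333333·0.00225216 = 0.00075072.
Normalizing constant: 0.333333·0.336822 + 0.333333·0.00225216 + 0.333333·7.83437e-07 = 0.113025.
P(B | observation) = 0.00075072 / 0.113025 = 0.00664208.

0.0066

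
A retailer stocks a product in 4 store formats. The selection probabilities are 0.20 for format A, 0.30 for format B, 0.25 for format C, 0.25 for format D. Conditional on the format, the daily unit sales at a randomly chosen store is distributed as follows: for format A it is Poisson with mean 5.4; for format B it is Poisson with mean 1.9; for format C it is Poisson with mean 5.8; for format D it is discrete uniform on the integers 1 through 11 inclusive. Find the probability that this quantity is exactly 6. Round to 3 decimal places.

0.097

Conditional on each format, P(X = 6): A: 0.155539; B: 0.00977304; C: 0.160076; D: 0.0909091.
By total probability, P(X = 6) = 0.2·0.155539 + 0.3·0.00977304 + 0.25·0.160076 + 0.25·0.0909091 = 0.0967861.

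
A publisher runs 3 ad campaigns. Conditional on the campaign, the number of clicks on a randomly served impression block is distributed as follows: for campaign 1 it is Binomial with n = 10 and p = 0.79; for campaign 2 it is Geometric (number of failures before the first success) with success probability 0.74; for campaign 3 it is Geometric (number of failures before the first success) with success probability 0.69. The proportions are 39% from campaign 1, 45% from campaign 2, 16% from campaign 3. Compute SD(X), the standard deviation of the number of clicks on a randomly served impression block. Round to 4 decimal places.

3.7987

Per component, 1: μ=7.9, E[X²]=64.069; 2: μ=0.351351, E[X²]=0.598247; 3: μ=0.449275, E[X²]=0.852972.
E[X] = 0.39·7.9 + 0.45·0.351351 + 0.16·0.449275 = 3.31099.
E[X²] = 0.39·64.069 + 0.45·0.598247 + 0.16·0.852972 = 25.3926.
Var(X) = E[X²] − (E[X])² = 25.3926 − 10.9627 = 14.4299.
SD(X) = √14.4299 = 3.79867.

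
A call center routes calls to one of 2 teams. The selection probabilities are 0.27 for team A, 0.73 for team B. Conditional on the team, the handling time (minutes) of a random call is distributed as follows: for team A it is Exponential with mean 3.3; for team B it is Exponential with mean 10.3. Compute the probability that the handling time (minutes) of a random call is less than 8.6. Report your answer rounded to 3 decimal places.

0.663

Conditional on each team, P(X < 8.6): A: 0.926175; B: 0.566104.
By total probability, P(X < 8.6) = 0.27·0.926175 + 0.73·0.566104 = 0.663324.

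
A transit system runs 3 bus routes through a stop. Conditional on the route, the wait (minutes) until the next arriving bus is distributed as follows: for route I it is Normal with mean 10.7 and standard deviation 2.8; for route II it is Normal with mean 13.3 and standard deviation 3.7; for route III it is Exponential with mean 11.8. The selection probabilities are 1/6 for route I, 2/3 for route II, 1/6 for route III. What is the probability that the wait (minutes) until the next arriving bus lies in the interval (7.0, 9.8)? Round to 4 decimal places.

Conditional on each route, P(7.0 < X < 9.8): I: 0.280764; II: 0.127776; III: 0.116717.
By total probability, P(7.0 < X < 9.8) = 0.166667·0.280764 + 0.666667·0.127776 + 0.166667·0.116717 = 0.151431.

0.1514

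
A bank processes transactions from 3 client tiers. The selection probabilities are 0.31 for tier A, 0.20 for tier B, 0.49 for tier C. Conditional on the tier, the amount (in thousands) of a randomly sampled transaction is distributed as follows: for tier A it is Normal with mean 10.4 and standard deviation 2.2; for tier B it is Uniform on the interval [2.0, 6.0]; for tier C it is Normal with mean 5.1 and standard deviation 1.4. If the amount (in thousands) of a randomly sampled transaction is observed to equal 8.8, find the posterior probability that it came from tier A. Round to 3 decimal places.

Likelihoods f(8.8 | ·): A: 0.139198; B: 0; C: 0.00867112.
Posterior ∝ prior × likelihood. Numerator for A: 0.31·0.139198 = 0.0431513.
Normalizing constant: 0.31·0.139198 + 0.2·0 + 0.49·0.00867112 = 0.0474002.
P(A | observation) = 0.0431513 / 0.0474002 = 0.910362.

0.910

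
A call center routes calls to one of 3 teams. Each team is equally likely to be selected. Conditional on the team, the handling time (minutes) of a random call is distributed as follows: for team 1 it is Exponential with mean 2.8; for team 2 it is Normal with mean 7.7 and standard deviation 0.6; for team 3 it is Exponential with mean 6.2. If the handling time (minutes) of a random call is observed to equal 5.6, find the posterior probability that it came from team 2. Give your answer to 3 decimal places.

Likelihoods f(5.6 | ·): 1: 0.048334; 2: 0.00145447; 3: 0.0653646.
Posterior ∝ prior × likelihood. Numerator for 2: 0.333333·0.00145447 = 0.000484824.
Normalizing constant: 0.333333·0.048334 + 0.333333·0.00145447 + 0.333333·0.0653646 = 0.0383844.
P(2 | observation) = 0.000484824 / 0.0383844 = 0.0126308.

0.013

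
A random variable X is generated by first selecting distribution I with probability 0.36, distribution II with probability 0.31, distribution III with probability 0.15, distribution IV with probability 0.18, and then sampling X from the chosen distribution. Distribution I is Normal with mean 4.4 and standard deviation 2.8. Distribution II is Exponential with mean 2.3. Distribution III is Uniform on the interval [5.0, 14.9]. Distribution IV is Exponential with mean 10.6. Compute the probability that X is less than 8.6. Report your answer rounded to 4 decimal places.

Conditional on each component, P(X < 8.6): I: 0.933193; II: 0.976225; III: 0.363636; IV: 0.555729.
By total probability, P(X < 8.6) = 0.36·0.933193 + 0.31·0.976225 + 0.15·0.363636 + 0.18·0.555729 = 0.793156.

0.7932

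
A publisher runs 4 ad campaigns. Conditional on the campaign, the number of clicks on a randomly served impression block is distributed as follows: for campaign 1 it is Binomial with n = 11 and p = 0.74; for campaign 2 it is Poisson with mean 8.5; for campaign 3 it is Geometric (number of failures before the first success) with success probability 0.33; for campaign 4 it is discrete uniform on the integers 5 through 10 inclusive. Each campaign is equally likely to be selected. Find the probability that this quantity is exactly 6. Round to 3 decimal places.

Conditional on each campaign, P(X = 6): 1: 0.0901362; 2: 0.106581; 3: 0.0298513; 4: 0.166667.
By total probability, P(X = 6) = 0.25·0.0901362 + 0.25·0.106581 + 0.25·0.0298513 + 0.25·0.166667 = 0.0983087.

0.098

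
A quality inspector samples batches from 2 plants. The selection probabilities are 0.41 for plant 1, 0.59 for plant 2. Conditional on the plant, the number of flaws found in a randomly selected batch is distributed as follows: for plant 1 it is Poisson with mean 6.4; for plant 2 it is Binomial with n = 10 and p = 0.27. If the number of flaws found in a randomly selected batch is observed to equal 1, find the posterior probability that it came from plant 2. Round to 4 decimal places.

Likelihoods P(X=1 | ·): 1: 0.010634; 2: 0.158953.
Posterior ∝ prior × likelihood. Numerator for 2: 0.59·0.158953 = 0.0937824.
Normalizing constant: 0.41·0.010634 + 0.59·0.158953 = 0.0981424.
P(2 | observation) = 0.0937824 / 0.0981424 = 0.955575.

0.9556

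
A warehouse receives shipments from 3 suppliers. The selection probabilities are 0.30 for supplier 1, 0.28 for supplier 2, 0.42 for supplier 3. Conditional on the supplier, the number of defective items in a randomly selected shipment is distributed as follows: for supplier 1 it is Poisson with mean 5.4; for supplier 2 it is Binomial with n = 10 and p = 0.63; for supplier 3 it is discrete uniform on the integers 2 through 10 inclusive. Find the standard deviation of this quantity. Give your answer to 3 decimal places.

2.280

Per component, 1: μ=5.4, E[X²]=34.56; 2: μ=6.3, E[X²]=42.021; 3: μ=6, E[X²]=42.6667.
E[X] = 0.3·5.4 + 0.28·6.3 + 0.42·6 = 5.904.
E[X²] = 0.3·34.56 + 0.28·42.021 + 0.42·42.6667 = 40.0539.
Var(X) = E[X²] − (E[X])² = 40.0539 − 34.8572 = 5.19666.
SD(X) = √5.19666 = 2.27962.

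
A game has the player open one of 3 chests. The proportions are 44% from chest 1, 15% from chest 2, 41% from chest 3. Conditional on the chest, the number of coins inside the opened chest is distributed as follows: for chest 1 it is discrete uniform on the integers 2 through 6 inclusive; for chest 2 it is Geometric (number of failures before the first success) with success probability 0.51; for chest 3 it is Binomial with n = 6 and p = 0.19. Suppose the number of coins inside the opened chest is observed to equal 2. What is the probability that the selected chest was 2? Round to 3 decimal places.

Likelihoods P(X=2 | ·): 1: 0.2; 2: 0.122451; 3: 0.233098.
Posterior ∝ prior × likelihood. Numerator for 2: 0.15·0.122451 = 0.0183676.
Normalizing constant: 0.44·0.2 + 0.15·0.122451 + 0.41·0.233098 = 0.201938.
P(2 | observation) = 0.0183676 / 0.201938 = 0.090957.

0.091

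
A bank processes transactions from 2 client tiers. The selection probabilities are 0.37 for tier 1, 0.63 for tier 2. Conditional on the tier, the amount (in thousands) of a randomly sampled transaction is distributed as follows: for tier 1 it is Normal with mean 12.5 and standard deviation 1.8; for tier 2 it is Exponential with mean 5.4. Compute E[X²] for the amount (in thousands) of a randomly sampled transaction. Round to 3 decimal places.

For each component E[X²] = Var + (mean)², giving 1: 159.49; 2: 58.32.
Overall E[X²] = 0.37·159.49 + 0.63·58.32 = 95.7529.

95.753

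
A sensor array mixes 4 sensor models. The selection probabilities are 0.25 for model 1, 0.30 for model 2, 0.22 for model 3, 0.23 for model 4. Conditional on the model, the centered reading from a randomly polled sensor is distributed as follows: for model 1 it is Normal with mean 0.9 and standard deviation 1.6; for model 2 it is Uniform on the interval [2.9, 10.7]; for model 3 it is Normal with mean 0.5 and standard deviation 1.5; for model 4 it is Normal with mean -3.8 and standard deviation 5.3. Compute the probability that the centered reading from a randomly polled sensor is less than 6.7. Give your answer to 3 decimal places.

Conditional on each model, P(X < 6.7): 1: 0.999856; 2: 0.487179; 3: 0.999982; 4: 0.976212.
By total probability, P(X < 6.7) = 0.25·0.999856 + 0.3·0.487179 + 0.22·0.999982 + 0.23·0.976212 = 0.840642.

0.841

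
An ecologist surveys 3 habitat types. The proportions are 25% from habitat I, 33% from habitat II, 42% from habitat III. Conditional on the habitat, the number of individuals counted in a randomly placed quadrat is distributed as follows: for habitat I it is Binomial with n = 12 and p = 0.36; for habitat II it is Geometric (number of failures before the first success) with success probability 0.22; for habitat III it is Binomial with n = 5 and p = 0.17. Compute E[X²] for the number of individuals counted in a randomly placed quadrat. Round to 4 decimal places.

15.4229

For each component E[X²] = Var + (mean)², giving I: 21.4272; II: 28.686; III: 1.428.
Overall E[X²] = 0.25·21.4272 + 0.33·28.686 + 0.42·1.428 = 15.4229.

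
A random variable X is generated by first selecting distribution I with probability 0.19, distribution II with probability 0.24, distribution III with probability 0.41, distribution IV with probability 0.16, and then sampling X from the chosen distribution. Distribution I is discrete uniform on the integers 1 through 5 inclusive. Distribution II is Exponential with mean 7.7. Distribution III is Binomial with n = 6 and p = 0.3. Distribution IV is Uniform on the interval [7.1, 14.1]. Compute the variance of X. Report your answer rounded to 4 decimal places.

Per component, I: μ=3, E[X²]=11; II: μ=7.7, E[X²]=118.58; III: μ=1.8, E[X²]=4.5; IV: μ=10.6, E[X²]=116.443.
E[X] = 0.19·3 + 0.24·7.7 + 0.41·1.8 + 0.16·10.6 = 4.852.
E[X²] = 0.19·11 + 0.24·118.58 + 0.41·4.5 + 0.16·116.443 = 51.0251.
Var(X) = E[X²] − (E[X])² = 51.0251 − 23.5419 = 27.4832.

27.4832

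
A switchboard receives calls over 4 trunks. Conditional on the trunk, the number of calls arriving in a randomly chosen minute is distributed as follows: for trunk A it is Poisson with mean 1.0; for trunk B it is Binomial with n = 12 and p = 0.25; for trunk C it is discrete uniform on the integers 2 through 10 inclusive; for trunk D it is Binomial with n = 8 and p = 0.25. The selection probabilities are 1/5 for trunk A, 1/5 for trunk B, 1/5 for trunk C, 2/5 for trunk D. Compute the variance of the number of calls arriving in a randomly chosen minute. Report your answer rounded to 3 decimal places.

5.543

Per component, A: μ=1, E[X²]=2; B: μ=3, E[X²]=11.25; C: μ=6, E[X²]=42.6667; D: μ=2, E[X²]=5.5.
E[X] = 0.2·1 + 0.2·3 + 0.2·6 + 0.4·2 = 2.8.
E[X²] = 0.2·2 + 0.2·11.25 + 0.2·42.6667 + 0.4·5.5 = 13.3833.
Var(X) = E[X²] − (E[X])² = 13.3833 − 7.84 = 5.54333.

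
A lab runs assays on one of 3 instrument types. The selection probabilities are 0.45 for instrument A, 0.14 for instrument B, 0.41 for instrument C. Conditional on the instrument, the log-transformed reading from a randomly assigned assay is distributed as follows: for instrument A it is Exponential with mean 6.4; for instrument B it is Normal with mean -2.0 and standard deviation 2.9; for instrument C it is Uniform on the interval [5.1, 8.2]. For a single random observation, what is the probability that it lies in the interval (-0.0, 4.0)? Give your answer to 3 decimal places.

0.241

Conditional on each instrument, P(-0.0 < X < 4.0): A: 0.464739; B: 0.225931; C: 0.
By total probability, P(-0.0 < X < 4.0) = 0.45·0.464739 + 0.14·0.225931 + 0.41·0 = 0.240763.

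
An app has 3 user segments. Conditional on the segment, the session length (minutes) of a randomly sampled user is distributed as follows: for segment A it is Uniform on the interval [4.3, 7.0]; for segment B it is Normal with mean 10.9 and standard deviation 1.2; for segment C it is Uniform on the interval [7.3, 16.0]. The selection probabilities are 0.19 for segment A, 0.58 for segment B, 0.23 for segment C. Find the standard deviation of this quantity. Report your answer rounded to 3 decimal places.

Per component, A: μ=5.65, E[X²]=32.53; B: μ=10.9, E[X²]=120.25; C: μ=11.65, E[X²]=142.03.
E[X] = 0.19·5.65 + 0.58·10.9 + 0.23·11.65 = 10.075.
E[X²] = 0.19·32.53 + 0.58·120.25 + 0.23·142.03 = 108.593.
Var(X) = E[X²] − (E[X])² = 108.593 − 101.506 = 7.08698.
SD(X) = √7.08698 = 2.66214.

2.662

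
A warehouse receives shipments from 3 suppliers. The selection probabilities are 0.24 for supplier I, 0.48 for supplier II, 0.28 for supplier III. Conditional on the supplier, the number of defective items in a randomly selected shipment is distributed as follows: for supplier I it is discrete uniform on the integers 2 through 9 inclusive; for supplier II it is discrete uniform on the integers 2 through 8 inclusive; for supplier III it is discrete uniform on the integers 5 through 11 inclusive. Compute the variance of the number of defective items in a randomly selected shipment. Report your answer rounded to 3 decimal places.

Per component, I: μ=5.5, E[X²]=35.5; II: μ=5, E[X²]=29; III: μ=8, E[X²]=68.
E[X] = 0.24·5.5 + 0.48·5 + 0.28·8 = 5.96.
E[X²] = 0.24·35.5 + 0.48·29 + 0.28·68 = 41.48.
Var(X) = E[X²] − (E[X])² = 41.48 − 35.5216 = 5.9584.

5.958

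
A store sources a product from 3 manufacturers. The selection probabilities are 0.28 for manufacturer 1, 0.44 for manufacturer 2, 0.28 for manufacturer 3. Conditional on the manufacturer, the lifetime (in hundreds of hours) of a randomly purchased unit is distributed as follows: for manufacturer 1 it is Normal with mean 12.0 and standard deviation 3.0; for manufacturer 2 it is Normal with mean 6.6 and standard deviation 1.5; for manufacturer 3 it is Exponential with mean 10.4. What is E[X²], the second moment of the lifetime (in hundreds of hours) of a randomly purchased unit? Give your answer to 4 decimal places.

123.5660

For each component E[X²] = Var + (mean)², giving 1: 153; 2: 45.81; 3: 216.32.
Overall E[X²] = 0.28·153 + 0.44·45.81 + 0.28·216.32 = 123.566.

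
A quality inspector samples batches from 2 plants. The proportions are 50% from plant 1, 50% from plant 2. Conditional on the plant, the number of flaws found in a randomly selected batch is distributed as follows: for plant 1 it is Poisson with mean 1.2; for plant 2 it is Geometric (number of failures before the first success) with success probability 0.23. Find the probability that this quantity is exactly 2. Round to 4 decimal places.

Conditional on each plant, P(X = 2): 1: 0.21686; 2: 0.136367.
By total probability, P(X = 2) = 0.5·0.21686 + 0.5·0.136367 = 0.176613.

0.1766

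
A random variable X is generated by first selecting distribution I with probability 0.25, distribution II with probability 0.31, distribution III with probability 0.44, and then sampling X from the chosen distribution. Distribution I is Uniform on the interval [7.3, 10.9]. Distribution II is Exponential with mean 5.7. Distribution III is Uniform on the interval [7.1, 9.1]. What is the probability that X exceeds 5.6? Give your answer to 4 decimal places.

0.8061

Conditional on each component, P(X > 5.6): I: 1; II: 0.37439; III: 1.
By total probability, P(X > 5.6) = 0.25·1 + 0.31·0.37439 + 0.44·1 = 0.806061.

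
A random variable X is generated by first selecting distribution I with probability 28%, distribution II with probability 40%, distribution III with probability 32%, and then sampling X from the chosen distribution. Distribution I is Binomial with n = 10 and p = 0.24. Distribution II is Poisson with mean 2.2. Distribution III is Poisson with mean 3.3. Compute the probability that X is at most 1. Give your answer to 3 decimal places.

Conditional on each component, P(X ≤ 1): I: 0.267306; II: 0.35457; III: 0.158598.
By total probability, P(X ≤ 1) = 0.28·0.267306 + 0.4·0.35457 + 0.32·0.158598 = 0.267425.

0.267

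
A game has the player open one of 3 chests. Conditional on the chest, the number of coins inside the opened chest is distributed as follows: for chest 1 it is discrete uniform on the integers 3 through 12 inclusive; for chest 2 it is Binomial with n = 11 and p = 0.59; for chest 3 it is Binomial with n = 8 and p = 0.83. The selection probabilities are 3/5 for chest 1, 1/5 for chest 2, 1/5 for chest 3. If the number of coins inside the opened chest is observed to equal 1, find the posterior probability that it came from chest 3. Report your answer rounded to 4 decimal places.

0.0303

Likelihoods P(X=1 | ·): 1: 0; 2: 0.000871131; 3: 2.72465e-05.
Posterior ∝ prior × likelihood. Numerator for 3: 0.2·2.72465e-05 = 5.4493e-06.
Normalizing constant: 0.6·0 + 0.2·0.000871131 + 0.2·2.72465e-05 = 0.000179675.
P(3 | observation) = 5.4493e-06 / 0.000179675 = 0.0303286.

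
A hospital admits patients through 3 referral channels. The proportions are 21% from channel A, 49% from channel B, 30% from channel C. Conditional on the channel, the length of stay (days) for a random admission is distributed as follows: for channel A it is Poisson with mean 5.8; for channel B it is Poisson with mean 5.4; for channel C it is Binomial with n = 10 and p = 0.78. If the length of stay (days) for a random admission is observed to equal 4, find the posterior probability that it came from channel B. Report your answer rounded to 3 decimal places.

Likelihoods P(X=4 | ·): A: 0.142755; B: 0.16002; C: 0.0088132.
Posterior ∝ prior × likelihood. Numerator for B: 0.49·0.16002 = 0.0784097.
Normalizing constant: 0.21·0.142755 + 0.49·0.16002 + 0.3·0.0088132 = 0.111032.
P(B | observation) = 0.0784097 / 0.111032 = 0.706188.

0.706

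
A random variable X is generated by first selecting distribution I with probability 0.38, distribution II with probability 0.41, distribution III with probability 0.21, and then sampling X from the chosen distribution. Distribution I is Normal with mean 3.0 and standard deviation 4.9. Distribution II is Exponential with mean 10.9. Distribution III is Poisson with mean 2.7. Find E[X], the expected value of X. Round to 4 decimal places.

6.1760

Component means — I: 3; II: 10.9; III: 2.7.
E[X] = 0.38·3 + 0.41·10.9 + 0.21·2.7 = 6.176.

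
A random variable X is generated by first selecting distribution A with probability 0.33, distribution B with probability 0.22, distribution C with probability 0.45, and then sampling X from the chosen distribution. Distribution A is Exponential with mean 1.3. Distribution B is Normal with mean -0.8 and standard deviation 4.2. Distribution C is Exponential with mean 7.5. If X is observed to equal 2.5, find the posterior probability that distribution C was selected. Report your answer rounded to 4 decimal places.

Likelihoods f(2.5 | ·): A: 0.112428; B: 0.0697599; C: 0.0955375.
Posterior ∝ prior × likelihood. Numerator for C: 0.45·0.0955375 = 0.0429919.
Normalizing constant: 0.33·0.112428 + 0.22·0.0697599 + 0.45·0.0955375 = 0.0954403.
P(C | observation) = 0.0429919 / 0.0954403 = 0.450458.

0.4505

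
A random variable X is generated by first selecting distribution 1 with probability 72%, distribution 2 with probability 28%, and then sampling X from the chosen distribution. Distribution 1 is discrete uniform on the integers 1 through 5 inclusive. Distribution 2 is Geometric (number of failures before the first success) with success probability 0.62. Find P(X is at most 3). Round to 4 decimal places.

Conditional on each component, P(X ≤ 3): 1: 0.6; 2: 0.979149.
By total probability, P(X ≤ 3) = 0.72·0.6 + 0.28·0.979149 = 0.706162.

0.7062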